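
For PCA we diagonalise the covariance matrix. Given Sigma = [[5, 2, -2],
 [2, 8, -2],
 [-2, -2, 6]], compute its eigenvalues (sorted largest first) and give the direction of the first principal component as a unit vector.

Step 1 — characteristic polynomial p(λ) = det(λI - Sigma) = λ³ - tr·λ² + c_1·λ - det, where tr = trace, c_1 = sum of the principal 2×2 minors, det = det(Sigma):
  tr = 5 + 8 + 6 = 19,
  c_1 = (5·8 - (2)²) + (5·6 - (-2)²) + (8·6 - (-2)²) = 36 + 26 + 44 = 106,
  det = 5·(8·6 - (-2)²) - (2)·((2)·6 - (-2)·(-2)) + (-2)·((2)·(-2) - 8·(-2)) = 5·(44) - (2)·(8) + (-2)·(12) = 180.
  So p(λ) = λ³ - 19λ² + 106λ - 180.
Step 2 — look for an integer root (rational root theorem: any rational root is an integer divisor of 180). Testing λ = 5:
  p(5) = 125 - 475 + 530 - 180 = 0  ✓
  Dividing out (λ - 5): p(λ) = (λ - 5)(λ² - 14λ + 36).
Step 3 — remaining eigenvalues from the quadratic λ² - 14λ + 36 = 0:
  Δ = 14² - 4·36 = 196 - 144 = 52,  λ = (14 ± √52)/2 = (14 ± 7.2111)/2 ≈ 10.6056 or 3.3944.
  Sorted: λ_1 = 10.6056,  λ_2 = 5,  λ_3 = 3.3944  (check: sum = 19 = tr ✓).

Step 4 — unit eigenvector for λ_1 ≈ 10.6056: v spans the null space of (Sigma - λ_1 I), whose rows are
  r_1 = (-5.6056, 2, -2),  r_2 = (2, -2.6056, -2),  r_3 = (-2, -2, -4.6056).
  v is orthogonal to every row, so take v ∝ r_1 × r_2 = ((2)·(-2) - (-2)·(-2.6056), (-2)·(2) - (-5.6056)·(-2), (-5.6056)·(-2.6056) - (2)·(2)) ≈ (-9.2111, -15.2111, 10.6056).
  Rescale (multiply by -1 so the first nonzero entry is positive): u = (9.2111, 15.2111, -10.6056).
  ||u|| = √((9.2111)² + (15.2111)² + (-10.6056)²) = √(428.6998) ≈ 20.7051,  v_1 = u/||u|| ≈ (0.4449, 0.7347, -0.5122) (||v_1|| = 1).

λ_1 = 10.6056,  λ_2 = 5,  λ_3 = 3.3944;  v_1 ≈ (0.4449, 0.7347, -0.5122)


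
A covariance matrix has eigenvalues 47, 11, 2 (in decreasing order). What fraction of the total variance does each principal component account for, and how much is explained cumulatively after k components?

Step 1 — total variance = trace(Sigma) = Σ λ_i = 47 + 11 + 2 = 60.

Step 2 — fraction explained by component i = λ_i / Σ λ:
  PC1: 47/60 = 0.7833
  PC2: 11/60 = 0.1833
  PC3: 2/60 = 0.0333

Step 3 — cumulative fraction after k components = (λ_1 + ... + λ_k) / Σ λ:
  k = 1: 47/60 = 0.7833
  k = 2: (47 + 11)/60 = 58/60 = 0.9667
  k = 3: (47 + 11 + 2)/60 = 60/60 = 1

Summary (fraction, with percent):

explained: PC1 0.7833 (78.33%), PC2 0.1833 (18.33%), PC3 0.0333 (3.33%);  cumulative: 0.7833, 0.9667, 1


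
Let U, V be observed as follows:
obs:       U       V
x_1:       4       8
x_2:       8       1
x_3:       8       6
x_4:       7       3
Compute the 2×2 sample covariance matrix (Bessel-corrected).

Step 1 — column means:
  mean(U) = (4 + 8 + 8 + 7) / 4 = 27/4 = 6.75
  mean(V) = (8 + 1 + 6 + 3) / 4 = 18/4 = 4.5

Step 2 — sample covariance S[i,j] = (1/(n-1)) · Σ_k (x_{k,i} - mean_i) · (x_{k,j} - mean_j), with n-1 = 3.
  S[U,U] = ((-2.75)·(-2.75) + (1.25)·(1.25) + (1.25)·(1.25) + (0.25)·(0.25)) / 3 = 10.75/3 = 3.5833
  S[U,V] = ((-2.75)·(3.5) + (1.25)·(-3.5) + (1.25)·(1.5) + (0.25)·(-1.5)) / 3 = -12.5/3 = -4.1667
  S[V,V] = ((3.5)·(3.5) + (-3.5)·(-3.5) + (1.5)·(1.5) + (-1.5)·(-1.5)) / 3 = 29/3 = 9.6667

S is symmetric (S[j,i] = S[i,j]). Assembling:

S = [[3.5833, -4.1667],
 [-4.1667, 9.6667]]


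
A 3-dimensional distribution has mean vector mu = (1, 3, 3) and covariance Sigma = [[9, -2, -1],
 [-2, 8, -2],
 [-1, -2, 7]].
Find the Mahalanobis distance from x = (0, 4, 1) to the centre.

Step 1 — centre the observation: (x - mu) = (-1, 1, -2).

Step 2 — invert Sigma (cofactor / det for 3×3, or solve directly):
  Sigma^{-1} = [[0.1226, 0.0377, 0.0283],
 [0.0377, 0.1462, 0.0472],
 [0.0283, 0.0472, 0.1604]].

Step 3 — form the quadratic (x - mu)^T · Sigma^{-1} · (x - mu):
  Sigma^{-1} · (x - mu) = (-0.1415, 0.0142, -0.3019).
  (x - mu)^T · [Sigma^{-1} · (x - mu)] = (-1)·(-0.1415) + (1)·(0.0142) + (-2)·(-0.3019) = 0.7594.

Step 4 — take square root: d = √(0.7594) ≈ 0.8715.

d(x, mu) = √(0.7594) ≈ 0.8715


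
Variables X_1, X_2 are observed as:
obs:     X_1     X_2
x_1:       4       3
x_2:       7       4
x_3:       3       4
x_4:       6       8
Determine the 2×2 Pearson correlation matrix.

Step 1 — column means:
  mean(X_1) = (4 + 7 + 3 + 6) / 4 = 20/4 = 5
  mean(X_2) = (3 + 4 + 4 + 8) / 4 = 19/4 = 4.75

Step 2 — sample variances and covariances s[i,j] = (1/(n-1)) · Σ_k (x_{k,i} - mean_i) · (x_{k,j} - mean_j), with n-1 = 3:
  s[X_1,X_1] = ((-1)·(-1) + (2)·(2) + (-2)·(-2) + (1)·(1)) / 3 = 10/3 = 3.3333
  s[X_1,X_2] = ((-1)·(-1.75) + (2)·(-0.75) + (-2)·(-0.75) + (1)·(3.25)) / 3 = 5/3 = 1.6667
  s[X_2,X_2] = ((-1.75)·(-1.75) + (-0.75)·(-0.75) + (-0.75)·(-0.75) + (3.25)·(3.25)) / 3 = 14.75/3 = 4.9167
  Sample standard deviations s_i = √(s[i,i]):
  s(X_1) = √(3.3333) = 1.8257
  s(X_2) = √(4.9167) = 2.2174

Step 3 — r_{ij} = s_{ij} / (s_i · s_j):
  r[X_1,X_1] = 1 (diagonal).
  r[X_1,X_2] = 1.6667 / (1.8257 · 2.2174) = 1.6667 / 4.0483 = 0.4117
  r[X_2,X_2] = 1 (diagonal).

R is symmetric with unit diagonal. Assembling:

R = [[1, 0.4117],
 [0.4117, 1]]


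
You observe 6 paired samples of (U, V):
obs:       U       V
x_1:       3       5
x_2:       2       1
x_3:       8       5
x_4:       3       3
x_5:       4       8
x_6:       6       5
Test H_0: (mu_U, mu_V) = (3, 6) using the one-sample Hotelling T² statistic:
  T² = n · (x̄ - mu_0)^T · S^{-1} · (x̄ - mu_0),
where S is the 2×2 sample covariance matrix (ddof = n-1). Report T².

Step 1 — sample mean vector:
  mean(U) = (3 + 2 + 8 + 3 + 4 + 6) / 6 = 26/6 = 4.3333
  mean(V) = (5 + 1 + 5 + 3 + 8 + 5) / 6 = 27/6 = 4.5
  x̄ = (4.3333, 4.5),  deviation x̄ - mu_0 = (4.3333, 4.5) - (3, 6) = (1.3333, -1.5).

Step 2 — sample covariance matrix, S[i,j] = (1/(n-1)) · Σ_k (x_{k,i} - mean_i) · (x_{k,j} - mean_j), divisor n-1 = 5:
  S[U,U] = ((-1.3333)·(-1.3333) + (-2.3333)·(-2.3333) + (3.6667)·(3.6667) + (-1.3333)·(-1.3333) + (-0.3333)·(-0.3333) + (1.6667)·(1.6667)) / 5 = 25.3333/5 = 5.0667
  S[U,V] = ((-1.3333)·(0.5) + (-2.3333)·(-3.5) + (3.6667)·(0.5) + (-1.3333)·(-1.5) + (-0.3333)·(3.5) + (1.6667)·(0.5)) / 5 = 11/5 = 2.2
  S[V,V] = ((0.5)·(0.5) + (-3.5)·(-3.5) + (0.5)·(0.5) + (-1.5)·(-1.5) + (3.5)·(3.5) + (0.5)·(0.5)) / 5 = 27.5/5 = 5.5
  S = [[5.0667, 2.2],
 [2.2, 5.5]].

Step 3 — invert S. det(S) = 5.0667·5.5 - (2.2)² = 23.0267.
  S^{-1} = (1/det) · [[d, -b], [-b, a]] = [[0.2389, -0.0955],
 [-0.0955, 0.22]].

Step 4 — quadratic form (x̄ - mu_0)^T · S^{-1} · (x̄ - mu_0):
  S^{-1} · (x̄ - mu_0) = (0.4618, -0.4574),
  (x̄ - mu_0)^T · [...] = (1.3333)·(0.4618) + (-1.5)·(-0.4574) = 1.3019.

Step 5 — scale by n: T² = 6 · 1.3019 = 7.8112.

T² ≈ 7.8112


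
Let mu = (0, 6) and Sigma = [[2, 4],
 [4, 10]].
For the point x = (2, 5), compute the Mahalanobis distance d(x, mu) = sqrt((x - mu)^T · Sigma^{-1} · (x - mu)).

Step 1 — centre the observation: (x - mu) = (2, -1).

Step 2 — invert Sigma. det(Sigma) = 2·10 - (4)² = 4.
  Sigma^{-1} = (1/det) · [[d, -b], [-b, a]] = [[2.5, -1],
 [-1, 0.5]].

Step 3 — form the quadratic (x - mu)^T · Sigma^{-1} · (x - mu):
  Sigma^{-1} · (x - mu) = (6, -2.5).
  (x - mu)^T · [Sigma^{-1} · (x - mu)] = (2)·(6) + (-1)·(-2.5) = 14.5.

Step 4 — take square root: d = √(14.5) ≈ 3.8079.

d(x, mu) = √(14.5) ≈ 3.8079


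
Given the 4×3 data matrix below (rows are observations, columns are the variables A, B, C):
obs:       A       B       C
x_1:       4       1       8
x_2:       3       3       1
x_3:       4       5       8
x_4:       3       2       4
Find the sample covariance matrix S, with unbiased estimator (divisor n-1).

Step 1 — column means:
  mean(A) = (4 + 3 + 4 + 3) / 4 = 14/4 = 3.5
  mean(B) = (1 + 3 + 5 + 2) / 4 = 11/4 = 2.75
  mean(C) = (8 + 1 + 8 + 4) / 4 = 21/4 = 5.25

Step 2 — sample covariance S[i,j] = (1/(n-1)) · Σ_k (x_{k,i} - mean_i) · (x_{k,j} - mean_j), with n-1 = 3.
  S[A,A] = ((0.5)·(0.5) + (-0.5)·(-0.5) + (0.5)·(0.5) + (-0.5)·(-0.5)) / 3 = 1/3 = 0.3333
  S[A,B] = ((0.5)·(-1.75) + (-0.5)·(0.25) + (0.5)·(2.25) + (-0.5)·(-0.75)) / 3 = 0.5/3 = 0.1667
  S[A,C] = ((0.5)·(2.75) + (-0.5)·(-4.25) + (0.5)·(2.75) + (-0.5)·(-1.25)) / 3 = 5.5/3 = 1.8333
  S[B,B] = ((-1.75)·(-1.75) + (0.25)·(0.25) + (2.25)·(2.25) + (-0.75)·(-0.75)) / 3 = 8.75/3 = 2.9167
  S[B,C] = ((-1.75)·(2.75) + (0.25)·(-4.25) + (2.25)·(2.75) + (-0.75)·(-1.25)) / 3 = 1.25/3 = 0.4167
  S[C,C] = ((2.75)·(2.75) + (-4.25)·(-4.25) + (2.75)·(2.75) + (-1.25)·(-1.25)) / 3 = 34.75/3 = 11.5833

S is symmetric (S[j,i] = S[i,j]). Assembling:

S = [[0.3333, 0.1667, 1.8333],
 [0.1667, 2.9167, 0.4167],
 [1.8333, 0.4167, 11.5833]]


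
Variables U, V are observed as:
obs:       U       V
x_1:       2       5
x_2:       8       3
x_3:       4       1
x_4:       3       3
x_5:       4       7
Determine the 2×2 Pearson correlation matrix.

Step 1 — column means:
  mean(U) = (2 + 8 + 4 + 3 + 4) / 5 = 21/5 = 4.2
  mean(V) = (5 + 3 + 1 + 3 + 7) / 5 = 19/5 = 3.8

Step 2 — sample variances and covariances s[i,j] = (1/(n-1)) · Σ_k (x_{k,i} - mean_i) · (x_{k,j} - mean_j), with n-1 = 4:
  s[U,U] = ((-2.2)·(-2.2) + (3.8)·(3.8) + (-0.2)·(-0.2) + (-1.2)·(-1.2) + (-0.2)·(-0.2)) / 4 = 20.8/4 = 5.2
  s[U,V] = ((-2.2)·(1.2) + (3.8)·(-0.8) + (-0.2)·(-2.8) + (-1.2)·(-0.8) + (-0.2)·(3.2)) / 4 = -4.8/4 = -1.2
  s[V,V] = ((1.2)·(1.2) + (-0.8)·(-0.8) + (-2.8)·(-2.8) + (-0.8)·(-0.8) + (3.2)·(3.2)) / 4 = 20.8/4 = 5.2
  Sample standard deviations s_i = √(s[i,i]):
  s(U) = √(5.2) = 2.2804
  s(V) = √(5.2) = 2.2804

Step 3 — r_{ij} = s_{ij} / (s_i · s_j):
  r[U,U] = 1 (diagonal).
  r[U,V] = -1.2 / (2.2804 · 2.2804) = -1.2 / 5.2 = -0.2308
  r[V,V] = 1 (diagonal).

R is symmetric with unit diagonal. Assembling:

R = [[1, -0.2308],
 [-0.2308, 1]]


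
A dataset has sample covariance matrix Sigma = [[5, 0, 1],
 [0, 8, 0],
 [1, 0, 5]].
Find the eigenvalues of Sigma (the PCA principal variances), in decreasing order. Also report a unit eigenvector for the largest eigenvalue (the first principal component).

Step 1 — characteristic polynomial p(λ) = det(λI - Sigma) = λ³ - tr·λ² + c_1·λ - det, where tr = trace, c_1 = sum of the principal 2×2 minors, det = det(Sigma):
  tr = 5 + 8 + 5 = 18,
  c_1 = (5·8 - (0)²) + (5·5 - (1)²) + (8·5 - (0)²) = 40 + 24 + 40 = 104,
  det = 5·(8·5 - (0)²) - (0)·((0)·5 - (0)·(1)) + (1)·((0)·(0) - 8·(1)) = 5·(40) - (0)·(0) + (1)·(-8) = 192.
  So p(λ) = λ³ - 18λ² + 104λ - 192.
Step 2 — look for an integer root (rational root theorem: any rational root is an integer divisor of 192). Testing λ = 4:
  p(4) = 64 - 288 + 416 - 192 = 0  ✓
  Dividing out (λ - 4): p(λ) = (λ - 4)(λ² - 14λ + 48).
Step 3 — remaining eigenvalues from the quadratic λ² - 14λ + 48 = 0:
  Δ = 14² - 4·48 = 196 - 192 = 4,  λ = (14 ± √4)/2 = (14 ± 2)/2 = 8 or 6.
  Sorted: λ_1 = 8,  λ_2 = 6,  λ_3 = 4  (check: sum = 18 = tr ✓).

Step 4 — unit eigenvector for λ_1 = 8: v spans the null space of (Sigma - λ_1 I), whose rows are
  r_1 = (-3, 0, 1),  r_2 = (0, 0, 0),  r_3 = (1, 0, -3).
  v is orthogonal to every row, so take v ∝ r_1 × r_3 = ((0)·(-3) - (1)·(0), (1)·(1) - (-3)·(-3), (-3)·(0) - (0)·(1)) = (0, -8, 0).
  Rescale (divide by 8; multiply by -1 so the first nonzero entry is positive): u = (0, 1, 0).
  ||u|| = √((0)² + (1)² + (0)²) = √(1) = 1,  v_1 = u/||u|| ≈ (0, 1, 0) (||v_1|| = 1).

λ_1 = 8,  λ_2 = 6,  λ_3 = 4;  v_1 ≈ (0, 1, 0)


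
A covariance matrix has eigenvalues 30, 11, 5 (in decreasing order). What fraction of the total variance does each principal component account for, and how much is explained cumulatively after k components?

Step 1 — total variance = trace(Sigma) = Σ λ_i = 30 + 11 + 5 = 46.

Step 2 — fraction explained by component i = λ_i / Σ λ:
  PC1: 30/46 = 0.6522
  PC2: 11/46 = 0.2391
  PC3: 5/46 = 0.1087

Step 3 — cumulative fraction after k components = (λ_1 + ... + λ_k) / Σ λ:
  k = 1: 30/46 = 0.6522
  k = 2: (30 + 11)/46 = 41/46 = 0.8913
  k = 3: (30 + 11 + 5)/46 = 46/46 = 1

Summary (fraction, with percent):

explained: PC1 0.6522 (65.22%), PC2 0.2391 (23.91%), PC3 0.1087 (10.87%);  cumulative: 0.6522, 0.8913, 1


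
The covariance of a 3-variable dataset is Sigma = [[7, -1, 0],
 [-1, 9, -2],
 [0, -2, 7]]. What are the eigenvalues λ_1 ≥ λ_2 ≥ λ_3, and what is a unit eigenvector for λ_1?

Step 1 — characteristic polynomial p(λ) = det(λI - Sigma) = λ³ - tr·λ² + c_1·λ - det, where tr = trace, c_1 = sum of the principal 2×2 minors, det = det(Sigma):
  tr = 7 + 9 + 7 = 23,
  c_1 = (7·9 - (-1)²) + (7·7 - (0)²) + (9·7 - (-2)²) = 62 + 49 + 59 = 170,
  det = 7·(9·7 - (-2)²) - (-1)·((-1)·7 - (-2)·(0)) + (0)·((-1)·(-2) - 9·(0)) = 7·(59) - (-1)·(-7) + (0)·(2) = 406.
  So p(λ) = λ³ - 23λ² + 170λ - 406.
Step 2 — look for an integer root (rational root theorem: any rational root is an integer divisor of 406). Testing λ = 7:
  p(7) = 343 - 1127 + 1190 - 406 = 0  ✓
  Dividing out (λ - 7): p(λ) = (λ - 7)(λ² - 16λ + 58).
Step 3 — remaining eigenvalues from the quadratic λ² - 16λ + 58 = 0:
  Δ = 16² - 4·58 = 256 - 232 = 24,  λ = (16 ± √24)/2 = (16 ± 4.899)/2 ≈ 10.4495 or 5.5505.
  Sorted: λ_1 = 10.4495,  λ_2 = 7,  λ_3 = 5.5505  (check: sum = 23 = tr ✓).

Step 4 — unit eigenvector for λ_1 ≈ 10.4495: v spans the null space of (Sigma - λ_1 I), whose rows are
  r_1 = (-3.4495, -1, 0),  r_2 = (-1, -1.4495, -2),  r_3 = (0, -2, -3.4495).
  v is orthogonal to every row, so take v ∝ r_1 × r_2 = ((-1)·(-2) - (0)·(-1.4495), (0)·(-1) - (-3.4495)·(-2), (-3.4495)·(-1.4495) - (-1)·(-1)) ≈ (2, -6.899, 4).
  Let u = (2, -6.899, 4).
  ||u|| = √((2)² + (-6.899)² + (4)²) = √(67.5959) ≈ 8.2217,  v_1 = u/||u|| ≈ (0.2433, -0.8391, 0.4865) (||v_1|| = 1).

λ_1 = 10.4495,  λ_2 = 7,  λ_3 = 5.5505;  v_1 ≈ (0.2433, -0.8391, 0.4865)


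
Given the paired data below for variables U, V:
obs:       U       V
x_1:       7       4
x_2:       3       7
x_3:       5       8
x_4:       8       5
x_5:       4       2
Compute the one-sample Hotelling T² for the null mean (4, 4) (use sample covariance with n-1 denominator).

Step 1 — sample mean vector:
  mean(U) = (7 + 3 + 5 + 8 + 4) / 5 = 27/5 = 5.4
  mean(V) = (4 + 7 + 8 + 5 + 2) / 5 = 26/5 = 5.2
  x̄ = (5.4, 5.2),  deviation x̄ - mu_0 = (5.4, 5.2) - (4, 4) = (1.4, 1.2).

Step 2 — sample covariance matrix, S[i,j] = (1/(n-1)) · Σ_k (x_{k,i} - mean_i) · (x_{k,j} - mean_j), divisor n-1 = 4:
  S[U,U] = ((1.6)·(1.6) + (-2.4)·(-2.4) + (-0.4)·(-0.4) + (2.6)·(2.6) + (-1.4)·(-1.4)) / 4 = 17.2/4 = 4.3
  S[U,V] = ((1.6)·(-1.2) + (-2.4)·(1.8) + (-0.4)·(2.8) + (2.6)·(-0.2) + (-1.4)·(-3.2)) / 4 = -3.4/4 = -0.85
  S[V,V] = ((-1.2)·(-1.2) + (1.8)·(1.8) + (2.8)·(2.8) + (-0.2)·(-0.2) + (-3.2)·(-3.2)) / 4 = 22.8/4 = 5.7
  S = [[4.3, -0.85],
 [-0.85, 5.7]].

Step 3 — invert S. det(S) = 4.3·5.7 - (-0.85)² = 23.7875.
  S^{-1} = (1/det) · [[d, -b], [-b, a]] = [[0.2396, 0.0357],
 [0.0357, 0.1808]].

Step 4 — quadratic form (x̄ - mu_0)^T · S^{-1} · (x̄ - mu_0):
  S^{-1} · (x̄ - mu_0) = (0.3783, 0.2669),
  (x̄ - mu_0)^T · [...] = (1.4)·(0.3783) + (1.2)·(0.2669) = 0.85.

Step 5 — scale by n: T² = 5 · 0.85 = 4.2501.

T² ≈ 4.2501


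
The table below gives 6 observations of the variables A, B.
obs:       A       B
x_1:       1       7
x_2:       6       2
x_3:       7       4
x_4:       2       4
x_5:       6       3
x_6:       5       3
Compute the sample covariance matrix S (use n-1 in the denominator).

Step 1 — column means:
  mean(A) = (1 + 6 + 7 + 2 + 6 + 5) / 6 = 27/6 = 4.5
  mean(B) = (7 + 2 + 4 + 4 + 3 + 3) / 6 = 23/6 = 3.8333

Step 2 — sample covariance S[i,j] = (1/(n-1)) · Σ_k (x_{k,i} - mean_i) · (x_{k,j} - mean_j), with n-1 = 5.
  S[A,A] = ((-3.5)·(-3.5) + (1.5)·(1.5) + (2.5)·(2.5) + (-2.5)·(-2.5) + (1.5)·(1.5) + (0.5)·(0.5)) / 5 = 29.5/5 = 5.9
  S[A,B] = ((-3.5)·(3.1667) + (1.5)·(-1.8333) + (2.5)·(0.1667) + (-2.5)·(0.1667) + (1.5)·(-0.8333) + (0.5)·(-0.8333)) / 5 = -15.5/5 = -3.1
  S[B,B] = ((3.1667)·(3.1667) + (-1.8333)·(-1.8333) + (0.1667)·(0.1667) + (0.1667)·(0.1667) + (-0.8333)·(-0.8333) + (-0.8333)·(-0.8333)) / 5 = 14.8333/5 = 2.9667

S is symmetric (S[j,i] = S[i,j]). Assembling:

S = [[5.9, -3.1],
 [-3.1, 2.9667]]


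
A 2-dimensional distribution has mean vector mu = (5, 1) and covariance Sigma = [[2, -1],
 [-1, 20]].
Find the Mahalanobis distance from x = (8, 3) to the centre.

Step 1 — centre the observation: (x - mu) = (3, 2).

Step 2 — invert Sigma. det(Sigma) = 2·20 - (-1)² = 39.
  Sigma^{-1} = (1/det) · [[d, -b], [-b, a]] = [[0.5128, 0.0256],
 [0.0256, 0.0513]].

Step 3 — form the quadratic (x - mu)^T · Sigma^{-1} · (x - mu):
  Sigma^{-1} · (x - mu) = (1.5897, 0.1795).
  (x - mu)^T · [Sigma^{-1} · (x - mu)] = (3)·(1.5897) + (2)·(0.1795) = 5.1282.

Step 4 — take square root: d = √(5.1282) ≈ 2.2646.

d(x, mu) = √(5.1282) ≈ 2.2646


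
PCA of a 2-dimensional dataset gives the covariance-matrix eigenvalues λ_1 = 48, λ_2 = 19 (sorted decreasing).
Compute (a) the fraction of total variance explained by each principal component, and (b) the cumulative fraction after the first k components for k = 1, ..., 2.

Step 1 — total variance = trace(Sigma) = Σ λ_i = 48 + 19 = 67.

Step 2 — fraction explained by component i = λ_i / Σ λ:
  PC1: 48/67 = 0.7164
  PC2: 19/67 = 0.2836

Step 3 — cumulative fraction after k components = (λ_1 + ... + λ_k) / Σ λ:
  k = 1: 48/67 = 0.7164
  k = 2: (48 + 19)/67 = 67/67 = 1

Summary (fraction, with percent):

explained: PC1 0.7164 (71.64%), PC2 0.2836 (28.36%);  cumulative: 0.7164, 1


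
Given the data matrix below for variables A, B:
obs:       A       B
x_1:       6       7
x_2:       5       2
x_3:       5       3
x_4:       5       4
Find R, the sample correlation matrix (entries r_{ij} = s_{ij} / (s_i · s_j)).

Step 1 — column means:
  mean(A) = (6 + 5 + 5 + 5) / 4 = 21/4 = 5.25
  mean(B) = (7 + 2 + 3 + 4) / 4 = 16/4 = 4

Step 2 — sample variances and covariances s[i,j] = (1/(n-1)) · Σ_k (x_{k,i} - mean_i) · (x_{k,j} - mean_j), with n-1 = 3:
  s[A,A] = ((0.75)·(0.75) + (-0.25)·(-0.25) + (-0.25)·(-0.25) + (-0.25)·(-0.25)) / 3 = 0.75/3 = 0.25
  s[A,B] = ((0.75)·(3) + (-0.25)·(-2) + (-0.25)·(-1) + (-0.25)·(0)) / 3 = 3/3 = 1
  s[B,B] = ((3)·(3) + (-2)·(-2) + (-1)·(-1) + (0)·(0)) / 3 = 14/3 = 4.6667
  Sample standard deviations s_i = √(s[i,i]):
  s(A) = √(0.25) = 0.5
  s(B) = √(4.6667) = 2.1602

Step 3 — r_{ij} = s_{ij} / (s_i · s_j):
  r[A,A] = 1 (diagonal).
  r[A,B] = 1 / (0.5 · 2.1602) = 1 / 1.0801 = 0.9258
  r[B,B] = 1 (diagonal).

R is symmetric with unit diagonal. Assembling:

R = [[1, 0.9258],
 [0.9258, 1]]


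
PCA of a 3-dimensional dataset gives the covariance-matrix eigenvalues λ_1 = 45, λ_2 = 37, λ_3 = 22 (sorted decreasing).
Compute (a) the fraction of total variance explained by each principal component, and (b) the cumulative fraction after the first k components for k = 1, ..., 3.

Step 1 — total variance = trace(Sigma) = Σ λ_i = 45 + 37 + 22 = 104.

Step 2 — fraction explained by component i = λ_i / Σ λ:
  PC1: 45/104 = 0.4327
  PC2: 37/104 = 0.3558
  PC3: 22/104 = 0.2115

Step 3 — cumulative fraction after k components = (λ_1 + ... + λ_k) / Σ λ:
  k = 1: 45/104 = 0.4327
  k = 2: (45 + 37)/104 = 82/104 = 0.7885
  k = 3: (45 + 37 + 22)/104 = 104/104 = 1

Summary (fraction, with percent):

explained: PC1 0.4327 (43.27%), PC2 0.3558 (35.58%), PC3 0.2115 (21.15%);  cumulative: 0.4327, 0.7885, 1


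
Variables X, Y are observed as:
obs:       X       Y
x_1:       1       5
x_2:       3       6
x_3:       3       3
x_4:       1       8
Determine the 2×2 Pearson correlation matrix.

Step 1 — column means:
  mean(X) = (1 + 3 + 3 + 1) / 4 = 8/4 = 2
  mean(Y) = (5 + 6 + 3 + 8) / 4 = 22/4 = 5.5

Step 2 — sample variances and covariances s[i,j] = (1/(n-1)) · Σ_k (x_{k,i} - mean_i) · (x_{k,j} - mean_j), with n-1 = 3:
  s[X,X] = ((-1)·(-1) + (1)·(1) + (1)·(1) + (-1)·(-1)) / 3 = 4/3 = 1.3333
  s[X,Y] = ((-1)·(-0.5) + (1)·(0.5) + (1)·(-2.5) + (-1)·(2.5)) / 3 = -4/3 = -1.3333
  s[Y,Y] = ((-0.5)·(-0.5) + (0.5)·(0.5) + (-2.5)·(-2.5) + (2.5)·(2.5)) / 3 = 13/3 = 4.3333
  Sample standard deviations s_i = √(s[i,i]):
  s(X) = √(1.3333) = 1.1547
  s(Y) = √(4.3333) = 2.0817

Step 3 — r_{ij} = s_{ij} / (s_i · s_j):
  r[X,X] = 1 (diagonal).
  r[X,Y] = -1.3333 / (1.1547 · 2.0817) = -1.3333 / 2.4037 = -0.5547
  r[Y,Y] = 1 (diagonal).

R is symmetric with unit diagonal. Assembling:

R = [[1, -0.5547],
 [-0.5547, 1]]


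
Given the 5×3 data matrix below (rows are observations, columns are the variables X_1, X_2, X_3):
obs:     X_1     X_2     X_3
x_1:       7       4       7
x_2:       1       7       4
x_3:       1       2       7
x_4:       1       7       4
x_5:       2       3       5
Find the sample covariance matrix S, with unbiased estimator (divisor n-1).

Step 1 — column means:
  mean(X_1) = (7 + 1 + 1 + 1 + 2) / 5 = 12/5 = 2.4
  mean(X_2) = (4 + 7 + 2 + 7 + 3) / 5 = 23/5 = 4.6
  mean(X_3) = (7 + 4 + 7 + 4 + 5) / 5 = 27/5 = 5.4

Step 2 — sample covariance S[i,j] = (1/(n-1)) · Σ_k (x_{k,i} - mean_i) · (x_{k,j} - mean_j), with n-1 = 4.
  S[X_1,X_1] = ((4.6)·(4.6) + (-1.4)·(-1.4) + (-1.4)·(-1.4) + (-1.4)·(-1.4) + (-0.4)·(-0.4)) / 4 = 27.2/4 = 6.8
  S[X_1,X_2] = ((4.6)·(-0.6) + (-1.4)·(2.4) + (-1.4)·(-2.6) + (-1.4)·(2.4) + (-0.4)·(-1.6)) / 4 = -5.2/4 = -1.3
  S[X_1,X_3] = ((4.6)·(1.6) + (-1.4)·(-1.4) + (-1.4)·(1.6) + (-1.4)·(-1.4) + (-0.4)·(-0.4)) / 4 = 9.2/4 = 2.3
  S[X_2,X_2] = ((-0.6)·(-0.6) + (2.4)·(2.4) + (-2.6)·(-2.6) + (2.4)·(2.4) + (-1.6)·(-1.6)) / 4 = 21.2/4 = 5.3
  S[X_2,X_3] = ((-0.6)·(1.6) + (2.4)·(-1.4) + (-2.6)·(1.6) + (2.4)·(-1.4) + (-1.6)·(-0.4)) / 4 = -11.2/4 = -2.8
  S[X_3,X_3] = ((1.6)·(1.6) + (-1.4)·(-1.4) + (1.6)·(1.6) + (-1.4)·(-1.4) + (-0.4)·(-0.4)) / 4 = 9.2/4 = 2.3

S is symmetric (S[j,i] = S[i,j]). Assembling:

S = [[6.8, -1.3, 2.3],
 [-1.3, 5.3, -2.8],
 [2.3, -2.8, 2.3]]


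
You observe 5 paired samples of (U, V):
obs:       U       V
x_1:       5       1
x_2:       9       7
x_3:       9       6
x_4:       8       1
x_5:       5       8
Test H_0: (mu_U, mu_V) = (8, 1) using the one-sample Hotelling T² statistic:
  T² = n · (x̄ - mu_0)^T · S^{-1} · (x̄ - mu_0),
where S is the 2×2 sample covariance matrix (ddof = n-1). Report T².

Step 1 — sample mean vector:
  mean(U) = (5 + 9 + 9 + 8 + 5) / 5 = 36/5 = 7.2
  mean(V) = (1 + 7 + 6 + 1 + 8) / 5 = 23/5 = 4.6
  x̄ = (7.2, 4.6),  deviation x̄ - mu_0 = (7.2, 4.6) - (8, 1) = (-0.8, 3.6).

Step 2 — sample covariance matrix, S[i,j] = (1/(n-1)) · Σ_k (x_{k,i} - mean_i) · (x_{k,j} - mean_j), divisor n-1 = 4:
  S[U,U] = ((-2.2)·(-2.2) + (1.8)·(1.8) + (1.8)·(1.8) + (0.8)·(0.8) + (-2.2)·(-2.2)) / 4 = 16.8/4 = 4.2
  S[U,V] = ((-2.2)·(-3.6) + (1.8)·(2.4) + (1.8)·(1.4) + (0.8)·(-3.6) + (-2.2)·(3.4)) / 4 = 4.4/4 = 1.1
  S[V,V] = ((-3.6)·(-3.6) + (2.4)·(2.4) + (1.4)·(1.4) + (-3.6)·(-3.6) + (3.4)·(3.4)) / 4 = 45.2/4 = 11.3
  S = [[4.2, 1.1],
 [1.1, 11.3]].

Step 3 — invert S. det(S) = 4.2·11.3 - (1.1)² = 46.25.
  S^{-1} = (1/det) · [[d, -b], [-b, a]] = [[0.2443, -0.0238],
 [-0.0238, 0.0908]].

Step 4 — quadratic form (x̄ - mu_0)^T · S^{-1} · (x̄ - mu_0):
  S^{-1} · (x̄ - mu_0) = (-0.2811, 0.3459),
  (x̄ - mu_0)^T · [...] = (-0.8)·(-0.2811) + (3.6)·(0.3459) = 1.4703.

Step 5 — scale by n: T² = 5 · 1.4703 = 7.3514.

T² ≈ 7.3514


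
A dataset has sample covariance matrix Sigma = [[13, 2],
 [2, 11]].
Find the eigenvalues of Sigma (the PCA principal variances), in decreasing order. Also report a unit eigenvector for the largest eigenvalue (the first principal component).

Step 1 — characteristic polynomial of 2×2 Sigma:
  det(Sigma - λI) = λ² - trace · λ + det = 0.
  trace = 13 + 11 = 24, det = 13·11 - (2)² = 139.
Step 2 — discriminant:
  Δ = trace² - 4·det = 576 - 556 = 20.
Step 3 — eigenvalues:
  λ = (trace ± √Δ)/2 = (24 ± 4.4721)/2,
  λ_1 = 14.2361,  λ_2 = 9.7639.

Step 4 — unit eigenvector for λ_1: solve (Sigma - λ_1 I)v = 0. First row:
  (13 - 14.2361)·v_x + (2)·v_y = 0, i.e. (-1.2361)·v_x + (2)·v_y = 0,
  so v ∝ (b, λ_1 - a) = (2, 1.2361) = u.
  ||u|| = √((2)² + (1.2361)²) = √(5.5279) ≈ 2.3511,
  v_1 = u/||u|| ≈ (0.8507, 0.5257) (||v_1|| = 1).

λ_1 = 14.2361,  λ_2 = 9.7639;  v_1 ≈ (0.8507, 0.5257)


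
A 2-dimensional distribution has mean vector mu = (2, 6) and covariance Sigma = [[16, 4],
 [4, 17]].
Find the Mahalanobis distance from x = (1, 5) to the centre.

Step 1 — centre the observation: (x - mu) = (-1, -1).

Step 2 — invert Sigma. det(Sigma) = 16·17 - (4)² = 256.
  Sigma^{-1} = (1/det) · [[d, -b], [-b, a]] = [[0.0664, -0.0156],
 [-0.0156, 0.0625]].

Step 3 — form the quadratic (x - mu)^T · Sigma^{-1} · (x - mu):
  Sigma^{-1} · (x - mu) = (-0.0508, -0.0469).
  (x - mu)^T · [Sigma^{-1} · (x - mu)] = (-1)·(-0.0508) + (-1)·(-0.0469) = 0.0977.

Step 4 — take square root: d = √(0.0977) ≈ 0.3125.

d(x, mu) = √(0.0977) ≈ 0.3125


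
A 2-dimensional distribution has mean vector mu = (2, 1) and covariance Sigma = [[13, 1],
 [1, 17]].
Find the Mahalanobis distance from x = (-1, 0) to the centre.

Step 1 — centre the observation: (x - mu) = (-3, -1).

Step 2 — invert Sigma. det(Sigma) = 13·17 - (1)² = 220.
  Sigma^{-1} = (1/det) · [[d, -b], [-b, a]] = [[0.0773, -0.0045],
 [-0.0045, 0.0591]].

Step 3 — form the quadratic (x - mu)^T · Sigma^{-1} · (x - mu):
  Sigma^{-1} · (x - mu) = (-0.2273, -0.0455).
  (x - mu)^T · [Sigma^{-1} · (x - mu)] = (-3)·(-0.2273) + (-1)·(-0.0455) = 0.7273.

Step 4 — take square root: d = √(0.7273) ≈ 0.8528.

d(x, mu) = √(0.7273) ≈ 0.8528


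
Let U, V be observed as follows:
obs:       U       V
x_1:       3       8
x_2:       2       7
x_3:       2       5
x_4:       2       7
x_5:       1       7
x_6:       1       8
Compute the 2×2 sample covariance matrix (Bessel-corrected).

Step 1 — column means:
  mean(U) = (3 + 2 + 2 + 2 + 1 + 1) / 6 = 11/6 = 1.8333
  mean(V) = (8 + 7 + 5 + 7 + 7 + 8) / 6 = 42/6 = 7

Step 2 — sample covariance S[i,j] = (1/(n-1)) · Σ_k (x_{k,i} - mean_i) · (x_{k,j} - mean_j), with n-1 = 5.
  S[U,U] = ((1.1667)·(1.1667) + (0.1667)·(0.1667) + (0.1667)·(0.1667) + (0.1667)·(0.1667) + (-0.8333)·(-0.8333) + (-0.8333)·(-0.8333)) / 5 = 2.8333/5 = 0.5667
  S[U,V] = ((1.1667)·(1) + (0.1667)·(0) + (0.1667)·(-2) + (0.1667)·(0) + (-0.8333)·(0) + (-0.8333)·(1)) / 5 = 0/5 = 0
  S[V,V] = ((1)·(1) + (0)·(0) + (-2)·(-2) + (0)·(0) + (0)·(0) + (1)·(1)) / 5 = 6/5 = 1.2

S is symmetric (S[j,i] = S[i,j]). Assembling:

S = [[0.5667, 0],
 [0, 1.2]]


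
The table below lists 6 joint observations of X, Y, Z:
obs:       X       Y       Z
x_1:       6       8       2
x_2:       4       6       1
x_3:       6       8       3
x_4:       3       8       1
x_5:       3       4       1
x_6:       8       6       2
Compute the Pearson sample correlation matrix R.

Step 1 — column means:
  mean(X) = (6 + 4 + 6 + 3 + 3 + 8) / 6 = 30/6 = 5
  mean(Y) = (8 + 6 + 8 + 8 + 4 + 6) / 6 = 40/6 = 6.6667
  mean(Z) = (2 + 1 + 3 + 1 + 1 + 2) / 6 = 10/6 = 1.6667

Step 2 — sample variances and covariances s[i,j] = (1/(n-1)) · Σ_k (x_{k,i} - mean_i) · (x_{k,j} - mean_j), with n-1 = 5:
  s[X,X] = ((1)·(1) + (-1)·(-1) + (1)·(1) + (-2)·(-2) + (-2)·(-2) + (3)·(3)) / 5 = 20/5 = 4
  s[X,Y] = ((1)·(1.3333) + (-1)·(-0.6667) + (1)·(1.3333) + (-2)·(1.3333) + (-2)·(-2.6667) + (3)·(-0.6667)) / 5 = 4/5 = 0.8
  s[X,Z] = ((1)·(0.3333) + (-1)·(-0.6667) + (1)·(1.3333) + (-2)·(-0.6667) + (-2)·(-0.6667) + (3)·(0.3333)) / 5 = 6/5 = 1.2
  s[Y,Y] = ((1.3333)·(1.3333) + (-0.6667)·(-0.6667) + (1.3333)·(1.3333) + (1.3333)·(1.3333) + (-2.6667)·(-2.6667) + (-0.6667)·(-0.6667)) / 5 = 13.3333/5 = 2.6667
  s[Y,Z] = ((1.3333)·(0.3333) + (-0.6667)·(-0.6667) + (1.3333)·(1.3333) + (1.3333)·(-0.6667) + (-2.6667)·(-0.6667) + (-0.6667)·(0.3333)) / 5 = 3.3333/5 = 0.6667
  s[Z,Z] = ((0.3333)·(0.3333) + (-0.6667)·(-0.6667) + (1.3333)·(1.3333) + (-0.6667)·(-0.6667) + (-0.6667)·(-0.6667) + (0.3333)·(0.3333)) / 5 = 3.3333/5 = 0.6667
  Sample standard deviations s_i = √(s[i,i]):
  s(X) = √(4) = 2
  s(Y) = √(2.6667) = 1.633
  s(Z) = √(0.6667) = 0.8165

Step 3 — r_{ij} = s_{ij} / (s_i · s_j):
  r[X,X] = 1 (diagonal).
  r[X,Y] = 0.8 / (2 · 1.633) = 0.8 / 3.266 = 0.2449
  r[X,Z] = 1.2 / (2 · 0.8165) = 1.2 / 1.633 = 0.7348
  r[Y,Y] = 1 (diagonal).
  r[Y,Z] = 0.6667 / (1.633 · 0.8165) = 0.6667 / 1.3333 = 0.5
  r[Z,Z] = 1 (diagonal).

R is symmetric with unit diagonal. Assembling:

R = [[1, 0.2449, 0.7348],
 [0.2449, 1, 0.5],
 [0.7348, 0.5, 1]]


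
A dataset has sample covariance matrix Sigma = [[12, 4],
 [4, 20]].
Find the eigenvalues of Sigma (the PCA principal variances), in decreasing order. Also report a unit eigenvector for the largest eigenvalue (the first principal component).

Step 1 — characteristic polynomial of 2×2 Sigma:
  det(Sigma - λI) = λ² - trace · λ + det = 0.
  trace = 12 + 20 = 32, det = 12·20 - (4)² = 224.
Step 2 — discriminant:
  Δ = trace² - 4·det = 1024 - 896 = 128.
Step 3 — eigenvalues:
  λ = (trace ± √Δ)/2 = (32 ± 11.3137)/2,
  λ_1 = 21.6569,  λ_2 = 10.3431.

Step 4 — unit eigenvector for λ_1: solve (Sigma - λ_1 I)v = 0. First row:
  (12 - 21.6569)·v_x + (4)·v_y = 0, i.e. (-9.6569)·v_x + (4)·v_y = 0,
  so v ∝ (b, λ_1 - a) = (4, 9.6569) = u.
  ||u|| = √((4)² + (9.6569)²) = √(109.2548) ≈ 10.4525,
  v_1 = u/||u|| ≈ (0.3827, 0.9239) (||v_1|| = 1).

λ_1 = 21.6569,  λ_2 = 10.3431;  v_1 ≈ (0.3827, 0.9239)


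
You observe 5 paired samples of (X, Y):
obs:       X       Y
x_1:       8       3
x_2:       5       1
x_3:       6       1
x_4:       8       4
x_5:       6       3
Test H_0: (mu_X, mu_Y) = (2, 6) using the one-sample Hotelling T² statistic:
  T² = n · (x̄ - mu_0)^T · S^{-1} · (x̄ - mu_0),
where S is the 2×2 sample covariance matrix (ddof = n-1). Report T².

Step 1 — sample mean vector:
  mean(X) = (8 + 5 + 6 + 8 + 6) / 5 = 33/5 = 6.6
  mean(Y) = (3 + 1 + 1 + 4 + 3) / 5 = 12/5 = 2.4
  x̄ = (6.6, 2.4),  deviation x̄ - mu_0 = (6.6, 2.4) - (2, 6) = (4.6, -3.6).

Step 2 — sample covariance matrix, S[i,j] = (1/(n-1)) · Σ_k (x_{k,i} - mean_i) · (x_{k,j} - mean_j), divisor n-1 = 4:
  S[X,X] = ((1.4)·(1.4) + (-1.6)·(-1.6) + (-0.6)·(-0.6) + (1.4)·(1.4) + (-0.6)·(-0.6)) / 4 = 7.2/4 = 1.8
  S[X,Y] = ((1.4)·(0.6) + (-1.6)·(-1.4) + (-0.6)·(-1.4) + (1.4)·(1.6) + (-0.6)·(0.6)) / 4 = 5.8/4 = 1.45
  S[Y,Y] = ((0.6)·(0.6) + (-1.4)·(-1.4) + (-1.4)·(-1.4) + (1.6)·(1.6) + (0.6)·(0.6)) / 4 = 7.2/4 = 1.8
  S = [[1.8, 1.45],
 [1.45, 1.8]].

Step 3 — invert S. det(S) = 1.8·1.8 - (1.45)² = 1.1375.
  S^{-1} = (1/det) · [[d, -b], [-b, a]] = [[1.5824, -1.2747],
 [-1.2747, 1.5824]].

Step 4 — quadratic form (x̄ - mu_0)^T · S^{-1} · (x̄ - mu_0):
  S^{-1} · (x̄ - mu_0) = (11.8681, -11.5604),
  (x̄ - mu_0)^T · [...] = (4.6)·(11.8681) + (-3.6)·(-11.5604) = 96.211.

Step 5 — scale by n: T² = 5 · 96.211 = 481.0549.

T² ≈ 481.0549


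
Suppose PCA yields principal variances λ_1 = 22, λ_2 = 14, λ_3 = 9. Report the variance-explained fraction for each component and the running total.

Step 1 — total variance = trace(Sigma) = Σ λ_i = 22 + 14 + 9 = 45.

Step 2 — fraction explained by component i = λ_i / Σ λ:
  PC1: 22/45 = 0.4889
  PC2: 14/45 = 0.3111
  PC3: 9/45 = 0.2

Step 3 — cumulative fraction after k components = (λ_1 + ... + λ_k) / Σ λ:
  k = 1: 22/45 = 0.4889
  k = 2: (22 + 14)/45 = 36/45 = 0.8
  k = 3: (22 + 14 + 9)/45 = 45/45 = 1

Summary (fraction, with percent):

explained: PC1 0.4889 (48.89%), PC2 0.3111 (31.11%), PC3 0.2 (20%);  cumulative: 0.4889, 0.8, 1


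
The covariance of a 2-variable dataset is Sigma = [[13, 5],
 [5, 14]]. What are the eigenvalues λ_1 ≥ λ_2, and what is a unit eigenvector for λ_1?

Step 1 — characteristic polynomial of 2×2 Sigma:
  det(Sigma - λI) = λ² - trace · λ + det = 0.
  trace = 13 + 14 = 27, det = 13·14 - (5)² = 157.
Step 2 — discriminant:
  Δ = trace² - 4·det = 729 - 628 = 101.
Step 3 — eigenvalues:
  λ = (trace ± √Δ)/2 = (27 ± 10.0499)/2,
  λ_1 = 18.5249,  λ_2 = 8.4751.

Step 4 — unit eigenvector for λ_1: solve (Sigma - λ_1 I)v = 0. First row:
  (13 - 18.5249)·v_x + (5)·v_y = 0, i.e. (-5.5249)·v_x + (5)·v_y = 0,
  so v ∝ (b, λ_1 - a) = (5, 5.5249) = u.
  ||u|| = √((5)² + (5.5249)²) = √(55.5249) ≈ 7.4515,
  v_1 = u/||u|| ≈ (0.671, 0.7415) (||v_1|| = 1).

λ_1 = 18.5249,  λ_2 = 8.4751;  v_1 ≈ (0.671, 0.7415)


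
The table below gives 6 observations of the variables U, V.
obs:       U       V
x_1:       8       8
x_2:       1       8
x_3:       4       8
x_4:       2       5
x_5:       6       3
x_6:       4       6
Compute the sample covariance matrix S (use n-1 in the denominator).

Step 1 — column means:
  mean(U) = (8 + 1 + 4 + 2 + 6 + 4) / 6 = 25/6 = 4.1667
  mean(V) = (8 + 8 + 8 + 5 + 3 + 6) / 6 = 38/6 = 6.3333

Step 2 — sample covariance S[i,j] = (1/(n-1)) · Σ_k (x_{k,i} - mean_i) · (x_{k,j} - mean_j), with n-1 = 5.
  S[U,U] = ((3.8333)·(3.8333) + (-3.1667)·(-3.1667) + (-0.1667)·(-0.1667) + (-2.1667)·(-2.1667) + (1.8333)·(1.8333) + (-0.1667)·(-0.1667)) / 5 = 32.8333/5 = 6.5667
  S[U,V] = ((3.8333)·(1.6667) + (-3.1667)·(1.6667) + (-0.1667)·(1.6667) + (-2.1667)·(-1.3333) + (1.8333)·(-3.3333) + (-0.1667)·(-0.3333)) / 5 = -2.3333/5 = -0.4667
  S[V,V] = ((1.6667)·(1.6667) + (1.6667)·(1.6667) + (1.6667)·(1.6667) + (-1.3333)·(-1.3333) + (-3.3333)·(-3.3333) + (-0.3333)·(-0.3333)) / 5 = 21.3333/5 = 4.2667

S is symmetric (S[j,i] = S[i,j]). Assembling:

S = [[6.5667, -0.4667],
 [-0.4667, 4.2667]]


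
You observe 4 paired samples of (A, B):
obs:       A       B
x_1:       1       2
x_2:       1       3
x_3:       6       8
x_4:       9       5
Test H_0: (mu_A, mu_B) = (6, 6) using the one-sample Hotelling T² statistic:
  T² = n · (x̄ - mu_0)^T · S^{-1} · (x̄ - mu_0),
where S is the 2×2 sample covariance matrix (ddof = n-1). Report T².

Step 1 — sample mean vector:
  mean(A) = (1 + 1 + 6 + 9) / 4 = 17/4 = 4.25
  mean(B) = (2 + 3 + 8 + 5) / 4 = 18/4 = 4.5
  x̄ = (4.25, 4.5),  deviation x̄ - mu_0 = (4.25, 4.5) - (6, 6) = (-1.75, -1.5).

Step 2 — sample covariance matrix, S[i,j] = (1/(n-1)) · Σ_k (x_{k,i} - mean_i) · (x_{k,j} - mean_j), divisor n-1 = 3:
  S[A,A] = ((-3.25)·(-3.25) + (-3.25)·(-3.25) + (1.75)·(1.75) + (4.75)·(4.75)) / 3 = 46.75/3 = 15.5833
  S[A,B] = ((-3.25)·(-2.5) + (-3.25)·(-1.5) + (1.75)·(3.5) + (4.75)·(0.5)) / 3 = 21.5/3 = 7.1667
  S[B,B] = ((-2.5)·(-2.5) + (-1.5)·(-1.5) + (3.5)·(3.5) + (0.5)·(0.5)) / 3 = 21/3 = 7
  S = [[15.5833, 7.1667],
 [7.1667, 7]].

Step 3 — invert S. det(S) = 15.5833·7 - (7.1667)² = 57.7222.
  S^{-1} = (1/det) · [[d, -b], [-b, a]] = [[0.1213, -0.1242],
 [-0.1242, 0.27]].

Step 4 — quadratic form (x̄ - mu_0)^T · S^{-1} · (x̄ - mu_0):
  S^{-1} · (x̄ - mu_0) = (-0.026, -0.1877),
  (x̄ - mu_0)^T · [...] = (-1.75)·(-0.026) + (-1.5)·(-0.1877) = 0.327.

Step 5 — scale by n: T² = 4 · 0.327 = 1.308.

T² ≈ 1.308


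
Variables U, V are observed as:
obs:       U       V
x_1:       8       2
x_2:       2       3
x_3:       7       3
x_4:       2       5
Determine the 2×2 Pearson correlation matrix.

Step 1 — column means:
  mean(U) = (8 + 2 + 7 + 2) / 4 = 19/4 = 4.75
  mean(V) = (2 + 3 + 3 + 5) / 4 = 13/4 = 3.25

Step 2 — sample variances and covariances s[i,j] = (1/(n-1)) · Σ_k (x_{k,i} - mean_i) · (x_{k,j} - mean_j), with n-1 = 3:
  s[U,U] = ((3.25)·(3.25) + (-2.75)·(-2.75) + (2.25)·(2.25) + (-2.75)·(-2.75)) / 3 = 30.75/3 = 10.25
  s[U,V] = ((3.25)·(-1.25) + (-2.75)·(-0.25) + (2.25)·(-0.25) + (-2.75)·(1.75)) / 3 = -8.75/3 = -2.9167
  s[V,V] = ((-1.25)·(-1.25) + (-0.25)·(-0.25) + (-0.25)·(-0.25) + (1.75)·(1.75)) / 3 = 4.75/3 = 1.5833
  Sample standard deviations s_i = √(s[i,i]):
  s(U) = √(10.25) = 3.2016
  s(V) = √(1.5833) = 1.2583

Step 3 — r_{ij} = s_{ij} / (s_i · s_j):
  r[U,U] = 1 (diagonal).
  r[U,V] = -2.9167 / (3.2016 · 1.2583) = -2.9167 / 4.0285 = -0.724
  r[V,V] = 1 (diagonal).

R is symmetric with unit diagonal. Assembling:

R = [[1, -0.724],
 [-0.724, 1]]


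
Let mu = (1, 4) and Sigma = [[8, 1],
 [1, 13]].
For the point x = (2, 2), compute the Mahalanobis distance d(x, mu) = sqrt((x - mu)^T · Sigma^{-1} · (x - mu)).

Step 1 — centre the observation: (x - mu) = (1, -2).

Step 2 — invert Sigma. det(Sigma) = 8·13 - (1)² = 103.
  Sigma^{-1} = (1/det) · [[d, -b], [-b, a]] = [[0.1262, -0.0097],
 [-0.0097, 0.0777]].

Step 3 — form the quadratic (x - mu)^T · Sigma^{-1} · (x - mu):
  Sigma^{-1} · (x - mu) = (0.1456, -0.165).
  (x - mu)^T · [Sigma^{-1} · (x - mu)] = (1)·(0.1456) + (-2)·(-0.165) = 0.4757.

Step 4 — take square root: d = √(0.4757) ≈ 0.6897.

d(x, mu) = √(0.4757) ≈ 0.6897


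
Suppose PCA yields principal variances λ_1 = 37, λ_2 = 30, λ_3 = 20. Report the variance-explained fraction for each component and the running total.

Step 1 — total variance = trace(Sigma) = Σ λ_i = 37 + 30 + 20 = 87.

Step 2 — fraction explained by component i = λ_i / Σ λ:
  PC1: 37/87 = 0.4253
  PC2: 30/87 = 0.3448
  PC3: 20/87 = 0.2299

Step 3 — cumulative fraction after k components = (λ_1 + ... + λ_k) / Σ λ:
  k = 1: 37/87 = 0.4253
  k = 2: (37 + 30)/87 = 67/87 = 0.7701
  k = 3: (37 + 30 + 20)/87 = 87/87 = 1

Summary (fraction, with percent):

explained: PC1 0.4253 (42.53%), PC2 0.3448 (34.48%), PC3 0.2299 (22.99%);  cumulative: 0.4253, 0.7701, 1


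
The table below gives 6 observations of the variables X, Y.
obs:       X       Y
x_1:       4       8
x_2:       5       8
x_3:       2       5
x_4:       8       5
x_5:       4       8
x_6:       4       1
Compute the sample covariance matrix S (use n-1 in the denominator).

Step 1 — column means:
  mean(X) = (4 + 5 + 2 + 8 + 4 + 4) / 6 = 27/6 = 4.5
  mean(Y) = (8 + 8 + 5 + 5 + 8 + 1) / 6 = 35/6 = 5.8333

Step 2 — sample covariance S[i,j] = (1/(n-1)) · Σ_k (x_{k,i} - mean_i) · (x_{k,j} - mean_j), with n-1 = 5.
  S[X,X] = ((-0.5)·(-0.5) + (0.5)·(0.5) + (-2.5)·(-2.5) + (3.5)·(3.5) + (-0.5)·(-0.5) + (-0.5)·(-0.5)) / 5 = 19.5/5 = 3.9
  S[X,Y] = ((-0.5)·(2.1667) + (0.5)·(2.1667) + (-2.5)·(-0.8333) + (3.5)·(-0.8333) + (-0.5)·(2.1667) + (-0.5)·(-4.8333)) / 5 = 0.5/5 = 0.1
  S[Y,Y] = ((2.1667)·(2.1667) + (2.1667)·(2.1667) + (-0.8333)·(-0.8333) + (-0.8333)·(-0.8333) + (2.1667)·(2.1667) + (-4.8333)·(-4.8333)) / 5 = 38.8333/5 = 7.7667

S is symmetric (S[j,i] = S[i,j]). Assembling:

S = [[3.9, 0.1],
 [0.1, 7.7667]]


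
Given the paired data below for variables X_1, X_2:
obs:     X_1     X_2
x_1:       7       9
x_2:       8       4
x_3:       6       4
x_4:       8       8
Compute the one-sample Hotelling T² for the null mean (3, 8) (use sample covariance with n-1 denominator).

Step 1 — sample mean vector:
  mean(X_1) = (7 + 8 + 6 + 8) / 4 = 29/4 = 7.25
  mean(X_2) = (9 + 4 + 4 + 8) / 4 = 25/4 = 6.25
  x̄ = (7.25, 6.25),  deviation x̄ - mu_0 = (7.25, 6.25) - (3, 8) = (4.25, -1.75).

Step 2 — sample covariance matrix, S[i,j] = (1/(n-1)) · Σ_k (x_{k,i} - mean_i) · (x_{k,j} - mean_j), divisor n-1 = 3:
  S[X_1,X_1] = ((-0.25)·(-0.25) + (0.75)·(0.75) + (-1.25)·(-1.25) + (0.75)·(0.75)) / 3 = 2.75/3 = 0.9167
  S[X_1,X_2] = ((-0.25)·(2.75) + (0.75)·(-2.25) + (-1.25)·(-2.25) + (0.75)·(1.75)) / 3 = 1.75/3 = 0.5833
  S[X_2,X_2] = ((2.75)·(2.75) + (-2.25)·(-2.25) + (-2.25)·(-2.25) + (1.75)·(1.75)) / 3 = 20.75/3 = 6.9167
  S = [[0.9167, 0.5833],
 [0.5833, 6.9167]].

Step 3 — invert S. det(S) = 0.9167·6.9167 - (0.5833)² = 6.
  S^{-1} = (1/det) · [[d, -b], [-b, a]] = [[1.1528, -0.0972],
 [-0.0972, 0.1528]].

Step 4 — quadratic form (x̄ - mu_0)^T · S^{-1} · (x̄ - mu_0):
  S^{-1} · (x̄ - mu_0) = (5.0694, -0.6806),
  (x̄ - mu_0)^T · [...] = (4.25)·(5.0694) + (-1.75)·(-0.6806) = 22.7361.

Step 5 — scale by n: T² = 4 · 22.7361 = 90.9444.

T² ≈ 90.9444


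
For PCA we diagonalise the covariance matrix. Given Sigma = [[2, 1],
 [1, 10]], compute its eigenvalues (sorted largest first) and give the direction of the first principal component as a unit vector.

Step 1 — characteristic polynomial of 2×2 Sigma:
  det(Sigma - λI) = λ² - trace · λ + det = 0.
  trace = 2 + 10 = 12, det = 2·10 - (1)² = 19.
Step 2 — discriminant:
  Δ = trace² - 4·det = 144 - 76 = 68.
Step 3 — eigenvalues:
  λ = (trace ± √Δ)/2 = (12 ± 8.2462)/2,
  λ_1 = 10.1231,  λ_2 = 1.8769.

Step 4 — unit eigenvector for λ_1: solve (Sigma - λ_1 I)v = 0. First row:
  (2 - 10.1231)·v_x + (1)·v_y = 0, i.e. (-8.1231)·v_x + (1)·v_y = 0,
  so v ∝ (b, λ_1 - a) = (1, 8.1231) = u.
  ||u|| = √((1)² + (8.1231)²) = √(66.9848) ≈ 8.1844,
  v_1 = u/||u|| ≈ (0.1222, 0.9925) (||v_1|| = 1).

λ_1 = 10.1231,  λ_2 = 1.8769;  v_1 ≈ (0.1222, 0.9925)
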